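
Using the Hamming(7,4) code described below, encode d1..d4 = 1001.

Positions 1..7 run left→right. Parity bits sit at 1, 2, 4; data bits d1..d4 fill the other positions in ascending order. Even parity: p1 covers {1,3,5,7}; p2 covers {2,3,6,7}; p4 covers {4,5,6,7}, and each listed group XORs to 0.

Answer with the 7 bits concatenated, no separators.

0011001

Place data at non-parity positions: p1 p2 1 p4 0 0 1
p1 (pos 1,3,5,7): XOR of data positions = 1⊕0⊕1 = 0
p2 (pos 2,3,6,7): XOR of data positions = 1⊕0⊕1 = 0
p4 (pos 4,5,6,7): XOR of data positions = 0⊕0⊕1 = 1
Codeword: 0011001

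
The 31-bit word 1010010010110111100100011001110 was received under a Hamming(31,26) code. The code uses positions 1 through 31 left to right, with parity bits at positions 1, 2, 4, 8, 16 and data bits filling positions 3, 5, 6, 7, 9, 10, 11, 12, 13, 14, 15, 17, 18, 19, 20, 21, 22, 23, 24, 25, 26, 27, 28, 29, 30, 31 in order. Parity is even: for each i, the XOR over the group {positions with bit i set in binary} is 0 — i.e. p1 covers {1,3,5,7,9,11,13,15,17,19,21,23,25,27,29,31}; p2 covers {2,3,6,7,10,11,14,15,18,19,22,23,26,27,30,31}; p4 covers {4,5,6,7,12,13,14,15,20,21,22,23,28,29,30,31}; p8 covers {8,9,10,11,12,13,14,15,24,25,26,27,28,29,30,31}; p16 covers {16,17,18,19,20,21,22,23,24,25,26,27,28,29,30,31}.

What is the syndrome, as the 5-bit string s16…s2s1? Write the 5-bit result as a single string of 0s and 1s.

00000

s1 (pos 1,3,5,7,9,11,13,15,17,19,21,23,25,27,29,31): 1⊕1⊕0⊕0⊕1⊕1⊕0⊕1⊕1⊕0⊕0⊕0⊕1⊕0⊕1⊕0 = 0
s2 (pos 2,3,6,7,10,11,14,15,18,19,22,23,26,27,30,31): 0⊕1⊕1⊕0⊕0⊕1⊕1⊕1⊕0⊕0⊕0⊕0⊕0⊕0⊕1⊕0 = 0
s4 (pos 4,5,6,7,12,13,14,15,20,21,22,23,28,29,30,31): 0⊕0⊕1⊕0⊕1⊕0⊕1⊕1⊕1⊕0⊕0⊕0⊕1⊕1⊕1⊕0 = 0
s8 (pos 8,9,10,11,12,13,14,15,24,25,26,27,28,29,30,31): 0⊕1⊕0⊕1⊕1⊕0⊕1⊕1⊕1⊕1⊕0⊕0⊕1⊕1⊕1⊕0 = 0
s16 (pos 16,17,18,19,20,21,22,23,24,25,26,27,28,29,30,31): 1⊕1⊕0⊕0⊕1⊕0⊕0⊕0⊕1⊕1⊕0⊕0⊕1⊕1⊕1⊕0 = 0
Syndrome s16…s1 = 00000 → no error.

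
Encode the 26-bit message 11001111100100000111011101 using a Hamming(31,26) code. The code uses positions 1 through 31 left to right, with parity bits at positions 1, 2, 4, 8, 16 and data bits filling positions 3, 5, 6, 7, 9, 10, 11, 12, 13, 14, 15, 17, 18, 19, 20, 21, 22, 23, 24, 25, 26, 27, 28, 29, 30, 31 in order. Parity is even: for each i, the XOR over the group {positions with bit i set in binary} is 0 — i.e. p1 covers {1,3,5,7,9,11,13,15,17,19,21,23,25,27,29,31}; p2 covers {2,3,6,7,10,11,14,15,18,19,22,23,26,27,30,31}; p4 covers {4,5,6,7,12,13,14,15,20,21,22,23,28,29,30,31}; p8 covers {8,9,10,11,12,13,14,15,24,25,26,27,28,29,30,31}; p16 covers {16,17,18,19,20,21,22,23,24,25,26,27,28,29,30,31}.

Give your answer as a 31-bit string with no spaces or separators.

Place data at non-parity positions: p1 p2 1 p4 1 0 0 p8 1 1 1 1 1 0 0 p16 1 0 0 0 0 0 1 1 1 0 1 1 1 0 1
p1 (pos 1,3,5,7,9,11,13,15,17,19,21,23,25,27,29,31): XOR of data positions = 1⊕1⊕0⊕1⊕1⊕1⊕0⊕1⊕0⊕0⊕1⊕1⊕1⊕1⊕1 = 1
p2 (pos 2,3,6,7,10,11,14,15,18,19,22,23,26,27,30,31): XOR of data positions = 1⊕0⊕0⊕1⊕1⊕0⊕0⊕0⊕0⊕0⊕1⊕0⊕1⊕0⊕1 = 0
p4 (pos 4,5,6,7,12,13,14,15,20,21,22,23,28,29,30,31): XOR of data positions = 1⊕0⊕0⊕1⊕1⊕0⊕0⊕0⊕0⊕0⊕1⊕1⊕1⊕0⊕1 = 1
p8 (pos 8,9,10,11,12,13,14,15,24,25,26,27,28,29,30,31): XOR of data positions = 1⊕1⊕1⊕1⊕1⊕0⊕0⊕1⊕1⊕0⊕1⊕1⊕1⊕0⊕1 = 1
p16 (pos 16,17,18,19,20,21,22,23,24,25,26,27,28,29,30,31): XOR of data positions = 1⊕0⊕0⊕0⊕0⊕0⊕1⊕1⊕1⊕0⊕1⊕1⊕1⊕0⊕1 = 0
Codeword: 1011100111111000100000111011101

1011100111111000100000111011101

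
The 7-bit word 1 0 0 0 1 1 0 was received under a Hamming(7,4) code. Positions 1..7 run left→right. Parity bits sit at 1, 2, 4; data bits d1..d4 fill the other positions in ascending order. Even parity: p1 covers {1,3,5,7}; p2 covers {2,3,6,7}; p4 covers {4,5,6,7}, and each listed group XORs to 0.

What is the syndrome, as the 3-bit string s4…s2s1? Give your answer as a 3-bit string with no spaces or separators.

s1 (pos 1,3,5,7): 1⊕0⊕1⊕0 = 0
s2 (pos 2,3,6,7): 0⊕0⊕1⊕0 = 1
s4 (pos 4,5,6,7): 0⊕1⊕1⊕0 = 0
Syndrome s4…s1 = 010 → error at position 2.

010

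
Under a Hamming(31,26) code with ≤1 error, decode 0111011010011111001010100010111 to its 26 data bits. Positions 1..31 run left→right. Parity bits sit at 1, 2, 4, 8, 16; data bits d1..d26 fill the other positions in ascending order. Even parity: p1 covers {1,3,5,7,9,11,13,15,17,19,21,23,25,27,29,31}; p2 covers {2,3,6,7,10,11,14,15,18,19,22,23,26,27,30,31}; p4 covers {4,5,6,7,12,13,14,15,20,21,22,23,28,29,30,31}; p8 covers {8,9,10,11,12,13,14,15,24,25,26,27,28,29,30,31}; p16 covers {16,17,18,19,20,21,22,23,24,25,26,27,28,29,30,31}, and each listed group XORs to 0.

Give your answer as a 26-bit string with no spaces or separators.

10111011111001010100010111

s1 (pos 1,3,5,7,9,11,13,15,17,19,21,23,25,27,29,31): 0⊕1⊕0⊕1⊕1⊕0⊕1⊕1⊕0⊕1⊕1⊕1⊕0⊕1⊕1⊕1 = 1
s2 (pos 2,3,6,7,10,11,14,15,18,19,22,23,26,27,30,31): 1⊕1⊕1⊕1⊕0⊕0⊕1⊕1⊕0⊕1⊕0⊕1⊕0⊕1⊕1⊕1 = 1
s4 (pos 4,5,6,7,12,13,14,15,20,21,22,23,28,29,30,31): 1⊕0⊕1⊕1⊕1⊕1⊕1⊕1⊕0⊕1⊕0⊕1⊕0⊕1⊕1⊕1 = 0
s8 (pos 8,9,10,11,12,13,14,15,24,25,26,27,28,29,30,31): 0⊕1⊕0⊕0⊕1⊕1⊕1⊕1⊕0⊕0⊕0⊕1⊕0⊕1⊕1⊕1 = 1
s16 (pos 16,17,18,19,20,21,22,23,24,25,26,27,28,29,30,31): 1⊕0⊕0⊕1⊕0⊕1⊕0⊕1⊕0⊕0⊕0⊕1⊕0⊕1⊕1⊕1 = 0
Syndrome s16…s1 = 01011 → error at position 11.
Flip position 11: 0111011010011111001010100010111 → 0111011010111111001010100010111
Read data bits from positions 3,5,6,7,9,10,11,12,13,14,15,17,18,19,20,21,22,23,24,25,26,27,28,29,30,31: 10111011111001010100010111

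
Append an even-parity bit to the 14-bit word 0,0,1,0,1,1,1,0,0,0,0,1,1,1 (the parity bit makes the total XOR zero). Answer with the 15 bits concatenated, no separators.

XOR of the 14 data bits: 0⊕0⊕1⊕0⊕1⊕1⊕1⊕0⊕0⊕0⊕0⊕1⊕1⊕1 = 1
Parity bit = 1 (so all 15 bits XOR to 0).

001011100001111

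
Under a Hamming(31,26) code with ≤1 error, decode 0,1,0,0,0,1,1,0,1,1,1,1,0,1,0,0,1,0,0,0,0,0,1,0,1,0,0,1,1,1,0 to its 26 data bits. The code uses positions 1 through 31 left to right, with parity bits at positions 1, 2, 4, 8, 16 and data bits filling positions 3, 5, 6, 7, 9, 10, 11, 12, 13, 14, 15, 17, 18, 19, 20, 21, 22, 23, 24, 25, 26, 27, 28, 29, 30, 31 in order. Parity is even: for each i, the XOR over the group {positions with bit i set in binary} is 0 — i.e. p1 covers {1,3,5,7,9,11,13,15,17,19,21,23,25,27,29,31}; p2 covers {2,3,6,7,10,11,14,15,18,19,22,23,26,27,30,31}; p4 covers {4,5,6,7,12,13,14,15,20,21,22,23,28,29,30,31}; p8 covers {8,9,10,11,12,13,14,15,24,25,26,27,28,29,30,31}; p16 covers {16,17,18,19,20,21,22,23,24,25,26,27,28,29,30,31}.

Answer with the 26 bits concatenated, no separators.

00110111010100000101001110

s1 (pos 1,3,5,7,9,11,13,15,17,19,21,23,25,27,29,31): 0⊕0⊕0⊕1⊕1⊕1⊕0⊕0⊕1⊕0⊕0⊕1⊕1⊕0⊕1⊕0 = 1
s2 (pos 2,3,6,7,10,11,14,15,18,19,22,23,26,27,30,31): 1⊕0⊕1⊕1⊕1⊕1⊕1⊕0⊕0⊕0⊕0⊕1⊕0⊕0⊕1⊕0 = 0
s4 (pos 4,5,6,7,12,13,14,15,20,21,22,23,28,29,30,31): 0⊕0⊕1⊕1⊕1⊕0⊕1⊕0⊕0⊕0⊕0⊕1⊕1⊕1⊕1⊕0 = 0
s8 (pos 8,9,10,11,12,13,14,15,24,25,26,27,28,29,30,31): 0⊕1⊕1⊕1⊕1⊕0⊕1⊕0⊕0⊕1⊕0⊕0⊕1⊕1⊕1⊕0 = 1
s16 (pos 16,17,18,19,20,21,22,23,24,25,26,27,28,29,30,31): 0⊕1⊕0⊕0⊕0⊕0⊕0⊕1⊕0⊕1⊕0⊕0⊕1⊕1⊕1⊕0 = 0
Syndrome s16…s1 = 01001 → error at position 9.
Flip position 9: 0100011011110100100000101001110 → 0100011001110100100000101001110
Read data bits from positions 3,5,6,7,9,10,11,12,13,14,15,17,18,19,20,21,22,23,24,25,26,27,28,29,30,31: 00110111010100000101001110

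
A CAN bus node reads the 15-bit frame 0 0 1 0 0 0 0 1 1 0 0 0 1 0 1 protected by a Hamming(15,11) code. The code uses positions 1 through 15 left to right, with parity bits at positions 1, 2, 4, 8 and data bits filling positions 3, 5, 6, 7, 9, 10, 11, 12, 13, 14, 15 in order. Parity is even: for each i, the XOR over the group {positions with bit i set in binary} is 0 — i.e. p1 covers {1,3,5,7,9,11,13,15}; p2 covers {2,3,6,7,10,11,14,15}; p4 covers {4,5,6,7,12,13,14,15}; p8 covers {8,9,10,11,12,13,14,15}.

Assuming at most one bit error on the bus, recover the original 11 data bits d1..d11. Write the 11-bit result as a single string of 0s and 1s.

s1 (pos 1,3,5,7,9,11,13,15): 0⊕1⊕0⊕0⊕1⊕0⊕1⊕1 = 0
s2 (pos 2,3,6,7,10,11,14,15): 0⊕1⊕0⊕0⊕0⊕0⊕0⊕1 = 0
s4 (pos 4,5,6,7,12,13,14,15): 0⊕0⊕0⊕0⊕0⊕1⊕0⊕1 = 0
s8 (pos 8,9,10,11,12,13,14,15): 1⊕1⊕0⊕0⊕0⊕1⊕0⊕1 = 0
Syndrome s8…s1 = 0000 → no error.
Read data bits from positions 3,5,6,7,9,10,11,12,13,14,15: 10001000101

10001000101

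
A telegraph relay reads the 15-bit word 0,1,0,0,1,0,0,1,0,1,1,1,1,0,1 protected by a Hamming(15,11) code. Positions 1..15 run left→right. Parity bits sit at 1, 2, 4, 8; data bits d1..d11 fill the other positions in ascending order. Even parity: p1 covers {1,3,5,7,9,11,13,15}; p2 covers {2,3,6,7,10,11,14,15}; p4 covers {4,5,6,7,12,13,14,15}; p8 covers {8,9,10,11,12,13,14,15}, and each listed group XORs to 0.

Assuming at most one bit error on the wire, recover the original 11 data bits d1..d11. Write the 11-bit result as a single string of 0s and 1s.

01000111101

s1 (pos 1,3,5,7,9,11,13,15): 0⊕0⊕1⊕0⊕0⊕1⊕1⊕1 = 0
s2 (pos 2,3,6,7,10,11,14,15): 1⊕0⊕0⊕0⊕1⊕1⊕0⊕1 = 0
s4 (pos 4,5,6,7,12,13,14,15): 0⊕1⊕0⊕0⊕1⊕1⊕0⊕1 = 0
s8 (pos 8,9,10,11,12,13,14,15): 1⊕0⊕1⊕1⊕1⊕1⊕0⊕1 = 0
Syndrome s8…s1 = 0000 → no error.
Read data bits from positions 3,5,6,7,9,10,11,12,13,14,15: 01000111101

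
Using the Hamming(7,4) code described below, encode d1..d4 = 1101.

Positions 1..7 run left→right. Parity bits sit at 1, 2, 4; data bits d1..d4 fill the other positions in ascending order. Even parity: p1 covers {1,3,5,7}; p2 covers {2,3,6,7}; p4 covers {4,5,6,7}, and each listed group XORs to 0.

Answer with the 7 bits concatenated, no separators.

1010101

Place data at non-parity positions: p1 p2 1 p4 1 0 1
p1 (pos 1,3,5,7): XOR of data positions = 1⊕1⊕1 = 1
p2 (pos 2,3,6,7): XOR of data positions = 1⊕0⊕1 = 0
p4 (pos 4,5,6,7): XOR of data positions = 1⊕0⊕1 = 0
Codeword: 1010101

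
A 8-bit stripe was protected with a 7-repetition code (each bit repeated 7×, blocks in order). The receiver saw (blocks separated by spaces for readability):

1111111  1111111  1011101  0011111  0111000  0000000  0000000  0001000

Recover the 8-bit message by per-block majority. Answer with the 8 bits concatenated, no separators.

Block 1 (1111111): 7 ones → 1
Block 2 (1111111): 7 ones → 1
Block 3 (1011101): 5 ones → 1
Block 4 (0011111): 5 ones → 1
Block 5 (0111000): 3 ones → 0
Block 6 (0000000): 0 ones → 0
Block 7 (0000000): 0 ones → 0
Block 8 (0001000): 1 one → 0

11110000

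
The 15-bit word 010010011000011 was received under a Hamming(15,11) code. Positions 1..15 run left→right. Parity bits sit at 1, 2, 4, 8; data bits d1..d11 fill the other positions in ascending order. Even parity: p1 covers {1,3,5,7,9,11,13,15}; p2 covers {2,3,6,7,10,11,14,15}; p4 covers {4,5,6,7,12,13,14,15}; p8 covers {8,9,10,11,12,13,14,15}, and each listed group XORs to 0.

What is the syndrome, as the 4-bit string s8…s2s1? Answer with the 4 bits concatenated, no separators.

0111

s1 (pos 1,3,5,7,9,11,13,15): 0⊕0⊕1⊕0⊕1⊕0⊕0⊕1 = 1
s2 (pos 2,3,6,7,10,11,14,15): 1⊕0⊕0⊕0⊕0⊕0⊕1⊕1 = 1
s4 (pos 4,5,6,7,12,13,14,15): 0⊕1⊕0⊕0⊕0⊕0⊕1⊕1 = 1
s8 (pos 8,9,10,11,12,13,14,15): 1⊕1⊕0⊕0⊕0⊕0⊕1⊕1 = 0
Syndrome s8…s1 = 0111 → error at position 7.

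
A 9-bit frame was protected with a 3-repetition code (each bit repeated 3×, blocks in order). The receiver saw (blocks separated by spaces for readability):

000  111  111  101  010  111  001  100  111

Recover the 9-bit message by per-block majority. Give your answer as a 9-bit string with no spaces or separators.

Block 1 (000): 0 ones → 0
Block 2 (111): 3 ones → 1
Block 3 (111): 3 ones → 1
Block 4 (101): 2 ones → 1
Block 5 (010): 1 one → 0
Block 6 (111): 3 ones → 1
Block 7 (001): 1 one → 0
Block 8 (100): 1 one → 0
Block 9 (111): 3 ones → 1

011101001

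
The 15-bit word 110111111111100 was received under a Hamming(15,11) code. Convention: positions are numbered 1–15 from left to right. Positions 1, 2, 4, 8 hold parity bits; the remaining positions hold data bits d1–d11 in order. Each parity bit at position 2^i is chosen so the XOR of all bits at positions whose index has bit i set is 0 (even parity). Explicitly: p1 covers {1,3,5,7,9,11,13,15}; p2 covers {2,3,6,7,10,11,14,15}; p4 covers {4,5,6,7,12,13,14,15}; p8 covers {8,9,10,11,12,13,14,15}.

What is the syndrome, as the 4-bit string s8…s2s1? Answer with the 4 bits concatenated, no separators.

s1 (pos 1,3,5,7,9,11,13,15): 1⊕0⊕1⊕1⊕1⊕1⊕1⊕0 = 0
s2 (pos 2,3,6,7,10,11,14,15): 1⊕0⊕1⊕1⊕1⊕1⊕0⊕0 = 1
s4 (pos 4,5,6,7,12,13,14,15): 1⊕1⊕1⊕1⊕1⊕1⊕0⊕0 = 0
s8 (pos 8,9,10,11,12,13,14,15): 1⊕1⊕1⊕1⊕1⊕1⊕0⊕0 = 0
Syndrome s8…s1 = 0010 → error at position 2.

0010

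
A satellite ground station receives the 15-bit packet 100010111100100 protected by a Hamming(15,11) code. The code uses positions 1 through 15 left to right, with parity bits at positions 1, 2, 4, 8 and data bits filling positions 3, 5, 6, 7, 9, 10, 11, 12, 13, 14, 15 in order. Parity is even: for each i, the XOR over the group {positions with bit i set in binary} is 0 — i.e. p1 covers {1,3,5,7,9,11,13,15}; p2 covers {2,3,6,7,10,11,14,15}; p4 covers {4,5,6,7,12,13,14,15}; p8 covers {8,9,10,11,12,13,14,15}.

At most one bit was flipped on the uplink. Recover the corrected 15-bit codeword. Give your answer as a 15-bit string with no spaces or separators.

100000111100100

s1 (pos 1,3,5,7,9,11,13,15): 1⊕0⊕1⊕1⊕1⊕0⊕1⊕0 = 1
s2 (pos 2,3,6,7,10,11,14,15): 0⊕0⊕0⊕1⊕1⊕0⊕0⊕0 = 0
s4 (pos 4,5,6,7,12,13,14,15): 0⊕1⊕0⊕1⊕0⊕1⊕0⊕0 = 1
s8 (pos 8,9,10,11,12,13,14,15): 1⊕1⊕1⊕0⊕0⊕1⊕0⊕0 = 0
Syndrome s8…s1 = 0101 → error at position 5.
Flip position 5: 100010111100100 → 100000111100100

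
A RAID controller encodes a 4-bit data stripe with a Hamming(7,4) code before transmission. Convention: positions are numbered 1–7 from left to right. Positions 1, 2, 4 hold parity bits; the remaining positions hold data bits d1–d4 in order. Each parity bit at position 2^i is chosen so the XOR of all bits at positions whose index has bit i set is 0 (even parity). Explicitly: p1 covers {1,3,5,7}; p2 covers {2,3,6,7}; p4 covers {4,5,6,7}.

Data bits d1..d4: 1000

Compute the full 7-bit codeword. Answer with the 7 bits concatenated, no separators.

1110000

Place data at non-parity positions: p1 p2 1 p4 0 0 0
p1 (pos 1,3,5,7): XOR of data positions = 1⊕0⊕0 = 1
p2 (pos 2,3,6,7): XOR of data positions = 1⊕0⊕0 = 1
p4 (pos 4,5,6,7): XOR of data positions = 0⊕0⊕0 = 0
Codeword: 1110000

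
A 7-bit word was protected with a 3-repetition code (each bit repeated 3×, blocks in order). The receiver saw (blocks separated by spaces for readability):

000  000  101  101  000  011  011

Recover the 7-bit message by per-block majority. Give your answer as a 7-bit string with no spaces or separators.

0011011

Block 1 (000): 0 ones → 0
Block 2 (000): 0 ones → 0
Block 3 (101): 2 ones → 1
Block 4 (101): 2 ones → 1
Block 5 (000): 0 ones → 0
Block 6 (011): 2 ones → 1
Block 7 (011): 2 ones → 1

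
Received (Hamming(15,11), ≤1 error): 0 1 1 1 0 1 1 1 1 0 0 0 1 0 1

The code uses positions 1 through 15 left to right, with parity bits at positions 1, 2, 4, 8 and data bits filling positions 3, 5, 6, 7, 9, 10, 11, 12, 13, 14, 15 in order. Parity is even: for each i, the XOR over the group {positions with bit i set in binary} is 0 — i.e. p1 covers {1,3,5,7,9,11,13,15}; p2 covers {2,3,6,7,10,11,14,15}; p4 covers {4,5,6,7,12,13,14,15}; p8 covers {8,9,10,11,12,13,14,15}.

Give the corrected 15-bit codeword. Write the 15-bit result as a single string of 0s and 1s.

011101011000101

s1 (pos 1,3,5,7,9,11,13,15): 0⊕1⊕0⊕1⊕1⊕0⊕1⊕1 = 1
s2 (pos 2,3,6,7,10,11,14,15): 1⊕1⊕1⊕1⊕0⊕0⊕0⊕1 = 1
s4 (pos 4,5,6,7,12,13,14,15): 1⊕0⊕1⊕1⊕0⊕1⊕0⊕1 = 1
s8 (pos 8,9,10,11,12,13,14,15): 1⊕1⊕0⊕0⊕0⊕1⊕0⊕1 = 0
Syndrome s8…s1 = 0111 → error at position 7.
Flip position 7: 011101111000101 → 011101011000101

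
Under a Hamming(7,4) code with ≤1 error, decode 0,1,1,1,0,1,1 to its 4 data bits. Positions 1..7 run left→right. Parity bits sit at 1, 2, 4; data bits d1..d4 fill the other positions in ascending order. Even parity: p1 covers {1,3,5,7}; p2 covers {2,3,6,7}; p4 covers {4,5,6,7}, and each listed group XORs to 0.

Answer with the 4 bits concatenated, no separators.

1011

s1 (pos 1,3,5,7): 0⊕1⊕0⊕1 = 0
s2 (pos 2,3,6,7): 1⊕1⊕1⊕1 = 0
s4 (pos 4,5,6,7): 1⊕0⊕1⊕1 = 1
Syndrome s4…s1 = 100 → error at position 4.
Flip position 4: 0111011 → 0110011
Read data bits from positions 3,5,6,7: 1011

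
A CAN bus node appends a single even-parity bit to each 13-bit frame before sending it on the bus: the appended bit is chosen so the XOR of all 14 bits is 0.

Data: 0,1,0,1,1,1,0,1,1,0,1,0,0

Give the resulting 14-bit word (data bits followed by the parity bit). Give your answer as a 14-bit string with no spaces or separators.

XOR of the 13 data bits: 0⊕1⊕0⊕1⊕1⊕1⊕0⊕1⊕1⊕0⊕1⊕0⊕0 = 1
Parity bit = 1 (so all 14 bits XOR to 0).

01011101101001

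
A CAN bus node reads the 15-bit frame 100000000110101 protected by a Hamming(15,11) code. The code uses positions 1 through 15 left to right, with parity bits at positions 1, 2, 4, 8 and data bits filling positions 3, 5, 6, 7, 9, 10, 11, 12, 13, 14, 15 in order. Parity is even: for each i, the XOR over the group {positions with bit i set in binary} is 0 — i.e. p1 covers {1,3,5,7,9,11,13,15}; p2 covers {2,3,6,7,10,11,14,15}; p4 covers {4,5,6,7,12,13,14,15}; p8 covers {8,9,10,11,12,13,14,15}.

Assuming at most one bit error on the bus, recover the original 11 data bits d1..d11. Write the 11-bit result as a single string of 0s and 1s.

00000110101

s1 (pos 1,3,5,7,9,11,13,15): 1⊕0⊕0⊕0⊕0⊕1⊕1⊕1 = 0
s2 (pos 2,3,6,7,10,11,14,15): 0⊕0⊕0⊕0⊕1⊕1⊕0⊕1 = 1
s4 (pos 4,5,6,7,12,13,14,15): 0⊕0⊕0⊕0⊕0⊕1⊕0⊕1 = 0
s8 (pos 8,9,10,11,12,13,14,15): 0⊕0⊕1⊕1⊕0⊕1⊕0⊕1 = 0
Syndrome s8…s1 = 0010 → error at position 2.
Flip position 2: 100000000110101 → 110000000110101
Read data bits from positions 3,5,6,7,9,10,11,12,13,14,15: 00000110101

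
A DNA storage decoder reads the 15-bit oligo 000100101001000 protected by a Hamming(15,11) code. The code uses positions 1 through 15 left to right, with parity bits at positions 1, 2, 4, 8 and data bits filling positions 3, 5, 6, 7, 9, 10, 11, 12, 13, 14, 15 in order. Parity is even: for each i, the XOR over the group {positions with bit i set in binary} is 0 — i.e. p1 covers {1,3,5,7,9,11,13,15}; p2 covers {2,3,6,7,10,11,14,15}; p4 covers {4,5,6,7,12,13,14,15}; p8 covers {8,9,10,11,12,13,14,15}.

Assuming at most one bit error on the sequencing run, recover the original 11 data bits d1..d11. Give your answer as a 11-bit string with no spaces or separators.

00111001000

s1 (pos 1,3,5,7,9,11,13,15): 0⊕0⊕0⊕1⊕1⊕0⊕0⊕0 = 0
s2 (pos 2,3,6,7,10,11,14,15): 0⊕0⊕0⊕1⊕0⊕0⊕0⊕0 = 1
s4 (pos 4,5,6,7,12,13,14,15): 1⊕0⊕0⊕1⊕1⊕0⊕0⊕0 = 1
s8 (pos 8,9,10,11,12,13,14,15): 0⊕1⊕0⊕0⊕1⊕0⊕0⊕0 = 0
Syndrome s8…s1 = 0110 → error at position 6.
Flip position 6: 000100101001000 → 000101101001000
Read data bits from positions 3,5,6,7,9,10,11,12,13,14,15: 00111001000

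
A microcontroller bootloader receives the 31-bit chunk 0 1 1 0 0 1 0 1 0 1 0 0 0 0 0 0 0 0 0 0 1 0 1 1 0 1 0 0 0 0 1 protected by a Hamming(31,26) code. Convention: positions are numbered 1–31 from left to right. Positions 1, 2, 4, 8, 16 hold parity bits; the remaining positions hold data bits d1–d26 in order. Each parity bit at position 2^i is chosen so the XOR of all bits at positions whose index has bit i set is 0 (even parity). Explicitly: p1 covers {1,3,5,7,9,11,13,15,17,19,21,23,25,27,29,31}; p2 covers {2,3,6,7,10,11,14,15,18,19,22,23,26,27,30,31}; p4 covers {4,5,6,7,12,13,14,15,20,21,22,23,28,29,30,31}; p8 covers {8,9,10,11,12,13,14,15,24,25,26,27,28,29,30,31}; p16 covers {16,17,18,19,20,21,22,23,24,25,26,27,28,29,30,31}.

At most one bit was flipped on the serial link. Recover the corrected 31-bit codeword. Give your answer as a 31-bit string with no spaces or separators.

0110010101000000000010110000001

s1 (pos 1,3,5,7,9,11,13,15,17,19,21,23,25,27,29,31): 0⊕1⊕0⊕0⊕0⊕0⊕0⊕0⊕0⊕0⊕1⊕1⊕0⊕0⊕0⊕1 = 0
s2 (pos 2,3,6,7,10,11,14,15,18,19,22,23,26,27,30,31): 1⊕1⊕1⊕0⊕1⊕0⊕0⊕0⊕0⊕0⊕0⊕1⊕1⊕0⊕0⊕1 = 1
s4 (pos 4,5,6,7,12,13,14,15,20,21,22,23,28,29,30,31): 0⊕0⊕1⊕0⊕0⊕0⊕0⊕0⊕0⊕1⊕0⊕1⊕0⊕0⊕0⊕1 = 0
s8 (pos 8,9,10,11,12,13,14,15,24,25,26,27,28,29,30,31): 1⊕0⊕1⊕0⊕0⊕0⊕0⊕0⊕1⊕0⊕1⊕0⊕0⊕0⊕0⊕1 = 1
s16 (pos 16,17,18,19,20,21,22,23,24,25,26,27,28,29,30,31): 0⊕0⊕0⊕0⊕0⊕1⊕0⊕1⊕1⊕0⊕1⊕0⊕0⊕0⊕0⊕1 = 1
Syndrome s16…s1 = 11010 → error at position 26.
Flip position 26: 0110010101000000000010110100001 → 0110010101000000000010110000001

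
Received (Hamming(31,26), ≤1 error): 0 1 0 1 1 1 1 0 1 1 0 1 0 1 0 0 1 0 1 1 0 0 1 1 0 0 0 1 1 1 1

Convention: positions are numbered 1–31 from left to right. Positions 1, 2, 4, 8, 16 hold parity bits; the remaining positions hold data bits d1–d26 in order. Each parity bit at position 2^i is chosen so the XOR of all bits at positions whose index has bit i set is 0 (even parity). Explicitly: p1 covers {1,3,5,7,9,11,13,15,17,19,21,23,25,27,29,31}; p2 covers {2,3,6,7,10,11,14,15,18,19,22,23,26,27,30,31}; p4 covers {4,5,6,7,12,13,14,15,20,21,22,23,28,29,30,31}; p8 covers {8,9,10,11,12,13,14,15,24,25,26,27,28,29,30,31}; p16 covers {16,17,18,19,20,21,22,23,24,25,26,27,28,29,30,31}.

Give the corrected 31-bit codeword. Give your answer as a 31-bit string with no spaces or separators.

s1 (pos 1,3,5,7,9,11,13,15,17,19,21,23,25,27,29,31): 0⊕0⊕1⊕1⊕1⊕0⊕0⊕0⊕1⊕1⊕0⊕1⊕0⊕0⊕1⊕1 = 0
s2 (pos 2,3,6,7,10,11,14,15,18,19,22,23,26,27,30,31): 1⊕0⊕1⊕1⊕1⊕0⊕1⊕0⊕0⊕1⊕0⊕1⊕0⊕0⊕1⊕1 = 1
s4 (pos 4,5,6,7,12,13,14,15,20,21,22,23,28,29,30,31): 1⊕1⊕1⊕1⊕1⊕0⊕1⊕0⊕1⊕0⊕0⊕1⊕1⊕1⊕1⊕1 = 0
s8 (pos 8,9,10,11,12,13,14,15,24,25,26,27,28,29,30,31): 0⊕1⊕1⊕0⊕1⊕0⊕1⊕0⊕1⊕0⊕0⊕0⊕1⊕1⊕1⊕1 = 1
s16 (pos 16,17,18,19,20,21,22,23,24,25,26,27,28,29,30,31): 0⊕1⊕0⊕1⊕1⊕0⊕0⊕1⊕1⊕0⊕0⊕0⊕1⊕1⊕1⊕1 = 1
Syndrome s16…s1 = 11010 → error at position 26.
Flip position 26: 0101111011010100101100110001111 → 0101111011010100101100110101111

0101111011010100101100110101111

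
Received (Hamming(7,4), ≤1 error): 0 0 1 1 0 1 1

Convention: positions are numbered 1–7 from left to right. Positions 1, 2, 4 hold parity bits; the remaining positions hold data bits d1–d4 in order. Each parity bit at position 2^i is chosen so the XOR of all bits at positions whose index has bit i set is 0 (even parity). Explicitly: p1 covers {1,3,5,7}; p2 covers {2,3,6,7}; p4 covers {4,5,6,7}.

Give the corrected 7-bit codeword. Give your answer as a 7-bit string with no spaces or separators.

s1 (pos 1,3,5,7): 0⊕1⊕0⊕1 = 0
s2 (pos 2,3,6,7): 0⊕1⊕1⊕1 = 1
s4 (pos 4,5,6,7): 1⊕0⊕1⊕1 = 1
Syndrome s4…s1 = 110 → error at position 6.
Flip position 6: 0011011 → 0011001

0011001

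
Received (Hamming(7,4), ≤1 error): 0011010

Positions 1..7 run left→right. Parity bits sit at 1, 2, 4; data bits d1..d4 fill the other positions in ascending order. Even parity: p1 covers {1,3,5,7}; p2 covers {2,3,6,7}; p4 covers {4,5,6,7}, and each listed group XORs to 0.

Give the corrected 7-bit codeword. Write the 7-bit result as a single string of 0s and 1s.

1011010

s1 (pos 1,3,5,7): 0⊕1⊕0⊕0 = 1
s2 (pos 2,3,6,7): 0⊕1⊕1⊕0 = 0
s4 (pos 4,5,6,7): 1⊕0⊕1⊕0 = 0
Syndrome s4…s1 = 001 → error at position 1.
Flip position 1: 0011010 → 1011010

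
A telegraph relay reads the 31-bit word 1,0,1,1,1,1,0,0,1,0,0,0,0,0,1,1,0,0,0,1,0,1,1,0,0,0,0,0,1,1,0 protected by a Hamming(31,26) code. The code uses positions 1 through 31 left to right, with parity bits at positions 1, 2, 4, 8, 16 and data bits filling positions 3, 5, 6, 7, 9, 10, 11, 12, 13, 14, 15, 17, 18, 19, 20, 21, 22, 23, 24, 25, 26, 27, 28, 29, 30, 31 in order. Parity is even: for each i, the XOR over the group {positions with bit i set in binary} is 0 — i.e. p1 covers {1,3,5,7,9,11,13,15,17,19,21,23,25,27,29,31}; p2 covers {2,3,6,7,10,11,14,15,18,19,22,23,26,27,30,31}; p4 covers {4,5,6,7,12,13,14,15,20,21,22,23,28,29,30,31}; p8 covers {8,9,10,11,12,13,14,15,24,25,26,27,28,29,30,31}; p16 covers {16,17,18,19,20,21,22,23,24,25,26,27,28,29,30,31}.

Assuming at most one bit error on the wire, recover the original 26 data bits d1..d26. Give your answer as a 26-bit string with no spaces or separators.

10101000001000101100000110

s1 (pos 1,3,5,7,9,11,13,15,17,19,21,23,25,27,29,31): 1⊕1⊕1⊕0⊕1⊕0⊕0⊕1⊕0⊕0⊕0⊕1⊕0⊕0⊕1⊕0 = 1
s2 (pos 2,3,6,7,10,11,14,15,18,19,22,23,26,27,30,31): 0⊕1⊕1⊕0⊕0⊕0⊕0⊕1⊕0⊕0⊕1⊕1⊕0⊕0⊕1⊕0 = 0
s4 (pos 4,5,6,7,12,13,14,15,20,21,22,23,28,29,30,31): 1⊕1⊕1⊕0⊕0⊕0⊕0⊕1⊕1⊕0⊕1⊕1⊕0⊕1⊕1⊕0 = 1
s8 (pos 8,9,10,11,12,13,14,15,24,25,26,27,28,29,30,31): 0⊕1⊕0⊕0⊕0⊕0⊕0⊕1⊕0⊕0⊕0⊕0⊕0⊕1⊕1⊕0 = 0
s16 (pos 16,17,18,19,20,21,22,23,24,25,26,27,28,29,30,31): 1⊕0⊕0⊕0⊕1⊕0⊕1⊕1⊕0⊕0⊕0⊕0⊕0⊕1⊕1⊕0 = 0
Syndrome s16…s1 = 00101 → error at position 5.
Flip position 5: 1011110010000011000101100000110 → 1011010010000011000101100000110
Read data bits from positions 3,5,6,7,9,10,11,12,13,14,15,17,18,19,20,21,22,23,24,25,26,27,28,29,30,31: 10101000001000101100000110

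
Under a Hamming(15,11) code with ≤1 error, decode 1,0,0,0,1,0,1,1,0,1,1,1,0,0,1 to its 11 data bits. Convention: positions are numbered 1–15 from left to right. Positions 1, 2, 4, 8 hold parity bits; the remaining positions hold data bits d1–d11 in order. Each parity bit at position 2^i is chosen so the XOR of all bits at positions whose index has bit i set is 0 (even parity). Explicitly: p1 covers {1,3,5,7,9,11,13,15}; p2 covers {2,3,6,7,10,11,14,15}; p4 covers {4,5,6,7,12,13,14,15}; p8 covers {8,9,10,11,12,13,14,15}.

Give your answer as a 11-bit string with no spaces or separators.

s1 (pos 1,3,5,7,9,11,13,15): 1⊕0⊕1⊕1⊕0⊕1⊕0⊕1 = 1
s2 (pos 2,3,6,7,10,11,14,15): 0⊕0⊕0⊕1⊕1⊕1⊕0⊕1 = 0
s4 (pos 4,5,6,7,12,13,14,15): 0⊕1⊕0⊕1⊕1⊕0⊕0⊕1 = 0
s8 (pos 8,9,10,11,12,13,14,15): 1⊕0⊕1⊕1⊕1⊕0⊕0⊕1 = 1
Syndrome s8…s1 = 1001 → error at position 9.
Flip position 9: 100010110111001 → 100010111111001
Read data bits from positions 3,5,6,7,9,10,11,12,13,14,15: 01011111001

01011111001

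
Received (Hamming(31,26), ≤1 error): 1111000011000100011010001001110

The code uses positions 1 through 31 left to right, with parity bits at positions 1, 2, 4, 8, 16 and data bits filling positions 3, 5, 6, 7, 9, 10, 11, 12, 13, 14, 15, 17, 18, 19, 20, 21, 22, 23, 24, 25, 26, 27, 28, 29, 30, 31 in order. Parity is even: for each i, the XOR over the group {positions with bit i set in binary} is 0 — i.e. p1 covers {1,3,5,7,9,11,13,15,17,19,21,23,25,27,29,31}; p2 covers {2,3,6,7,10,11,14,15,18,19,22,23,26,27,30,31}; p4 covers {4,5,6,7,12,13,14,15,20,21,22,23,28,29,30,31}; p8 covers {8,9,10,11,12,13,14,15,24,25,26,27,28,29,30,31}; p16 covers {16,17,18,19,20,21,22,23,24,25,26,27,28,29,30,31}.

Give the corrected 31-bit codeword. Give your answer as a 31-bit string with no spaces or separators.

s1 (pos 1,3,5,7,9,11,13,15,17,19,21,23,25,27,29,31): 1⊕1⊕0⊕0⊕1⊕0⊕0⊕0⊕0⊕1⊕1⊕0⊕1⊕0⊕1⊕0 = 1
s2 (pos 2,3,6,7,10,11,14,15,18,19,22,23,26,27,30,31): 1⊕1⊕0⊕0⊕1⊕0⊕1⊕0⊕1⊕1⊕0⊕0⊕0⊕0⊕1⊕0 = 1
s4 (pos 4,5,6,7,12,13,14,15,20,21,22,23,28,29,30,31): 1⊕0⊕0⊕0⊕0⊕0⊕1⊕0⊕0⊕1⊕0⊕0⊕1⊕1⊕1⊕0 = 0
s8 (pos 8,9,10,11,12,13,14,15,24,25,26,27,28,29,30,31): 0⊕1⊕1⊕0⊕0⊕0⊕1⊕0⊕0⊕1⊕0⊕0⊕1⊕1⊕1⊕0 = 1
s16 (pos 16,17,18,19,20,21,22,23,24,25,26,27,28,29,30,31): 0⊕0⊕1⊕1⊕0⊕1⊕0⊕0⊕0⊕1⊕0⊕0⊕1⊕1⊕1⊕0 = 1
Syndrome s16…s1 = 11011 → error at position 27.
Flip position 27: 1111000011000100011010001001110 → 1111000011000100011010001011110

1111000011000100011010001011110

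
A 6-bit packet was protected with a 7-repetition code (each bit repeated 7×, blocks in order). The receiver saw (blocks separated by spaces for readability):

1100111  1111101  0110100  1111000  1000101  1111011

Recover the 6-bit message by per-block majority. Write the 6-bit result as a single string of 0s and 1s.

Block 1 (1100111): 5 ones → 1
Block 2 (1111101): 6 ones → 1
Block 3 (0110100): 3 ones → 0
Block 4 (1111000): 4 ones → 1
Block 5 (1000101): 3 ones → 0
Block 6 (1111011): 6 ones → 1

110101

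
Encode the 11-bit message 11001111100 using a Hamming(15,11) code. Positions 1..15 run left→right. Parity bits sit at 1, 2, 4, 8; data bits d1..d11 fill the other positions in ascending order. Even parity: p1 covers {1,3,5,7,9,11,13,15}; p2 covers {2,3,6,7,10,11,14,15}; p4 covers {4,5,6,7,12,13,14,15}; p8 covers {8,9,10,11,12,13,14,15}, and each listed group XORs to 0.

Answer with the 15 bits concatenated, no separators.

Place data at non-parity positions: p1 p2 1 p4 1 0 0 p8 1 1 1 1 1 0 0
p1 (pos 1,3,5,7,9,11,13,15): XOR of data positions = 1⊕1⊕0⊕1⊕1⊕1⊕0 = 1
p2 (pos 2,3,6,7,10,11,14,15): XOR of data positions = 1⊕0⊕0⊕1⊕1⊕0⊕0 = 1
p4 (pos 4,5,6,7,12,13,14,15): XOR of data positions = 1⊕0⊕0⊕1⊕1⊕0⊕0 = 1
p8 (pos 8,9,10,11,12,13,14,15): XOR of data positions = 1⊕1⊕1⊕1⊕1⊕0⊕0 = 1
Codeword: 111110011111100

111110011111100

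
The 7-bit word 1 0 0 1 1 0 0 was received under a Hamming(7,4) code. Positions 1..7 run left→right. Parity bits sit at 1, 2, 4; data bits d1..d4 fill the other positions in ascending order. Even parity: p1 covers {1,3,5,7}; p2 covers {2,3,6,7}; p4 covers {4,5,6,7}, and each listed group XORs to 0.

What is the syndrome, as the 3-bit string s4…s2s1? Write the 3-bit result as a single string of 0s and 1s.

000

s1 (pos 1,3,5,7): 1⊕0⊕1⊕0 = 0
s2 (pos 2,3,6,7): 0⊕0⊕0⊕0 = 0
s4 (pos 4,5,6,7): 1⊕1⊕0⊕0 = 0
Syndrome s4…s1 = 000 → no error.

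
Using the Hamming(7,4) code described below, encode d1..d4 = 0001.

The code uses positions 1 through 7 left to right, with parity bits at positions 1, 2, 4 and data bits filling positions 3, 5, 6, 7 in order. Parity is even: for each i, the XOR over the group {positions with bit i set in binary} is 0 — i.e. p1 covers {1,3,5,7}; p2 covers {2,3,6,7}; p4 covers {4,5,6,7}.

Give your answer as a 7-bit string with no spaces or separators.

1101001

Place data at non-parity positions: p1 p2 0 p4 0 0 1
p1 (pos 1,3,5,7): XOR of data positions = 0⊕0⊕1 = 1
p2 (pos 2,3,6,7): XOR of data positions = 0⊕0⊕1 = 1
p4 (pos 4,5,6,7): XOR of data positions = 0⊕0⊕1 = 1
Codeword: 1101001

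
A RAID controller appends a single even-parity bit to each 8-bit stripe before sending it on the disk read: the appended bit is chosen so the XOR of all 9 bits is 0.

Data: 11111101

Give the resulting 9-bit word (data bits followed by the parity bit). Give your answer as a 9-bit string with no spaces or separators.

XOR of the 8 data bits: 1⊕1⊕1⊕1⊕1⊕1⊕0⊕1 = 1
Parity bit = 1 (so all 9 bits XOR to 0).

111111011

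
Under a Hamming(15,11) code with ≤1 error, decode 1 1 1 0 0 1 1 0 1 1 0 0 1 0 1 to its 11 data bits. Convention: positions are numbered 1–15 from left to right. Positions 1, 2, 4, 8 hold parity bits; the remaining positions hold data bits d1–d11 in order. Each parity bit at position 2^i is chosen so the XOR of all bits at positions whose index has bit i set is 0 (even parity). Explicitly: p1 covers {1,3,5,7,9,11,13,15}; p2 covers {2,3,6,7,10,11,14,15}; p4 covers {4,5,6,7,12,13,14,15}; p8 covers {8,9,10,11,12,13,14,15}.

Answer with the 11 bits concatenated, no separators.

s1 (pos 1,3,5,7,9,11,13,15): 1⊕1⊕0⊕1⊕1⊕0⊕1⊕1 = 0
s2 (pos 2,3,6,7,10,11,14,15): 1⊕1⊕1⊕1⊕1⊕0⊕0⊕1 = 0
s4 (pos 4,5,6,7,12,13,14,15): 0⊕0⊕1⊕1⊕0⊕1⊕0⊕1 = 0
s8 (pos 8,9,10,11,12,13,14,15): 0⊕1⊕1⊕0⊕0⊕1⊕0⊕1 = 0
Syndrome s8…s1 = 0000 → no error.
Read data bits from positions 3,5,6,7,9,10,11,12,13,14,15: 10111100101

10111100101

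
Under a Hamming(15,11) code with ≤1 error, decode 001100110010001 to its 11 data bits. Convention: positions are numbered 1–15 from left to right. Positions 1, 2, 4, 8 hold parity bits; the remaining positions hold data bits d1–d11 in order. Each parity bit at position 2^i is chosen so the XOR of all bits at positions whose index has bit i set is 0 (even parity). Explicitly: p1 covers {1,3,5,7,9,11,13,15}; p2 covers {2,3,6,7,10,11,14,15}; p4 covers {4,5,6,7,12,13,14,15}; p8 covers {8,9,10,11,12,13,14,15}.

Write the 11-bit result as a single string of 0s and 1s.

10010011001

s1 (pos 1,3,5,7,9,11,13,15): 0⊕1⊕0⊕1⊕0⊕1⊕0⊕1 = 0
s2 (pos 2,3,6,7,10,11,14,15): 0⊕1⊕0⊕1⊕0⊕1⊕0⊕1 = 0
s4 (pos 4,5,6,7,12,13,14,15): 1⊕0⊕0⊕1⊕0⊕0⊕0⊕1 = 1
s8 (pos 8,9,10,11,12,13,14,15): 1⊕0⊕0⊕1⊕0⊕0⊕0⊕1 = 1
Syndrome s8…s1 = 1100 → error at position 12.
Flip position 12: 001100110010001 → 001100110011001
Read data bits from positions 3,5,6,7,9,10,11,12,13,14,15: 10010011001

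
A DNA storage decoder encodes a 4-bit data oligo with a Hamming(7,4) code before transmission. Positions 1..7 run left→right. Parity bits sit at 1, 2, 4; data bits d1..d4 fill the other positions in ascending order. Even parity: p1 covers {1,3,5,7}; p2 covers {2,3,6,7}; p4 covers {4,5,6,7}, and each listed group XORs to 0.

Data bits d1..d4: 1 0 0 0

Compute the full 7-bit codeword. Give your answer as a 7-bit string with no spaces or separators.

1110000

Place data at non-parity positions: p1 p2 1 p4 0 0 0
p1 (pos 1,3,5,7): XOR of data positions = 1⊕0⊕0 = 1
p2 (pos 2,3,6,7): XOR of data positions = 1⊕0⊕0 = 1
p4 (pos 4,5,6,7): XOR of data positions = 0⊕0⊕0 = 0
Codeword: 1110000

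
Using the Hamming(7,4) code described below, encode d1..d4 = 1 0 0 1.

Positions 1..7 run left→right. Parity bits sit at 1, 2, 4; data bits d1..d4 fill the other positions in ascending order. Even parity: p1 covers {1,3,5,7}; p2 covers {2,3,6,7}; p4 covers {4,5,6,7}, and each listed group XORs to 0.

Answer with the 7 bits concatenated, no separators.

Place data at non-parity positions: p1 p2 1 p4 0 0 1
p1 (pos 1,3,5,7): XOR of data positions = 1⊕0⊕1 = 0
p2 (pos 2,3,6,7): XOR of data positions = 1⊕0⊕1 = 0
p4 (pos 4,5,6,7): XOR of data positions = 0⊕0⊕1 = 1
Codeword: 0011001

0011001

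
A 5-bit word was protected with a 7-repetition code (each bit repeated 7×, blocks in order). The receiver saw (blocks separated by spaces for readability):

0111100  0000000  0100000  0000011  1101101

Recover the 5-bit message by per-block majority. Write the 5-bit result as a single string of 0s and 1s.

10001

Block 1 (0111100): 4 ones → 1
Block 2 (0000000): 0 ones → 0
Block 3 (0100000): 1 one → 0
Block 4 (0000011): 2 ones → 0
Block 5 (1101101): 5 ones → 1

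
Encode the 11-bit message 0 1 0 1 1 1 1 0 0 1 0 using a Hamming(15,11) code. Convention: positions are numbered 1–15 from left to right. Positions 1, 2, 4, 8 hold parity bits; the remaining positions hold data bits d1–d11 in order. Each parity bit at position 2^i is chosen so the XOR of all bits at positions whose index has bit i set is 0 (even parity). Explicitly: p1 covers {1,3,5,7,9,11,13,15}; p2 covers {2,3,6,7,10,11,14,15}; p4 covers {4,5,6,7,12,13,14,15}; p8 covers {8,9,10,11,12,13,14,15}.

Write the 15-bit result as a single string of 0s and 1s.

000110101110010

Place data at non-parity positions: p1 p2 0 p4 1 0 1 p8 1 1 1 0 0 1 0
p1 (pos 1,3,5,7,9,11,13,15): XOR of data positions = 0⊕1⊕1⊕1⊕1⊕0⊕0 = 0
p2 (pos 2,3,6,7,10,11,14,15): XOR of data positions = 0⊕0⊕1⊕1⊕1⊕1⊕0 = 0
p4 (pos 4,5,6,7,12,13,14,15): XOR of data positions = 1⊕0⊕1⊕0⊕0⊕1⊕0 = 1
p8 (pos 8,9,10,11,12,13,14,15): XOR of data positions = 1⊕1⊕1⊕0⊕0⊕1⊕0 = 0
Codeword: 000110101110010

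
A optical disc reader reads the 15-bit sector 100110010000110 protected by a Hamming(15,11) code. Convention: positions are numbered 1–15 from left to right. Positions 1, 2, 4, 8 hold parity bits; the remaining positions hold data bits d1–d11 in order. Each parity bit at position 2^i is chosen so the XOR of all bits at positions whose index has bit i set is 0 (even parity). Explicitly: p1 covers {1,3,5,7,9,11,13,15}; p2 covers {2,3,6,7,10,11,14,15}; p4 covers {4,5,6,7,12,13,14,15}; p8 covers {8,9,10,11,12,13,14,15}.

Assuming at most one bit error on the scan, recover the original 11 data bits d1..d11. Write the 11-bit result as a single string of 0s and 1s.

s1 (pos 1,3,5,7,9,11,13,15): 1⊕0⊕1⊕0⊕0⊕0⊕1⊕0 = 1
s2 (pos 2,3,6,7,10,11,14,15): 0⊕0⊕0⊕0⊕0⊕0⊕1⊕0 = 1
s4 (pos 4,5,6,7,12,13,14,15): 1⊕1⊕0⊕0⊕0⊕1⊕1⊕0 = 0
s8 (pos 8,9,10,11,12,13,14,15): 1⊕0⊕0⊕0⊕0⊕1⊕1⊕0 = 1
Syndrome s8…s1 = 1011 → error at position 11.
Flip position 11: 100110010000110 → 100110010010110
Read data bits from positions 3,5,6,7,9,10,11,12,13,14,15: 01000010110

01000010110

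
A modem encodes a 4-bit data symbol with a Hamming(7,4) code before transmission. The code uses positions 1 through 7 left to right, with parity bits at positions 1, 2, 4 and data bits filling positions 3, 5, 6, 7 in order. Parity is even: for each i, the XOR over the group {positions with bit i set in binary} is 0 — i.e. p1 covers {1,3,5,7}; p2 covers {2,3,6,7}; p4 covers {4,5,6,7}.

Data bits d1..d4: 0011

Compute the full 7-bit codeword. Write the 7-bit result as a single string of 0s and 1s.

Place data at non-parity positions: p1 p2 0 p4 0 1 1
p1 (pos 1,3,5,7): XOR of data positions = 0⊕0⊕1 = 1
p2 (pos 2,3,6,7): XOR of data positions = 0⊕1⊕1 = 0
p4 (pos 4,5,6,7): XOR of data positions = 0⊕1⊕1 = 0
Codeword: 1000011

1000011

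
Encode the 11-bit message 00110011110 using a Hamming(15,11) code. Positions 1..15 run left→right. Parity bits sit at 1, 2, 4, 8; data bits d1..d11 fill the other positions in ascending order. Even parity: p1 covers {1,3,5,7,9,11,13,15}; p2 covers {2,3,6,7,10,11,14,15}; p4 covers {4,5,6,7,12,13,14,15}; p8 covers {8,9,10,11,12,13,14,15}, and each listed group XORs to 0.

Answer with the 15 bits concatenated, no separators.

Place data at non-parity positions: p1 p2 0 p4 0 1 1 p8 0 0 1 1 1 1 0
p1 (pos 1,3,5,7,9,11,13,15): XOR of data positions = 0⊕0⊕1⊕0⊕1⊕1⊕0 = 1
p2 (pos 2,3,6,7,10,11,14,15): XOR of data positions = 0⊕1⊕1⊕0⊕1⊕1⊕0 = 0
p4 (pos 4,5,6,7,12,13,14,15): XOR of data positions = 0⊕1⊕1⊕1⊕1⊕1⊕0 = 1
p8 (pos 8,9,10,11,12,13,14,15): XOR of data positions = 0⊕0⊕1⊕1⊕1⊕1⊕0 = 0
Codeword: 100101100011110

100101100011110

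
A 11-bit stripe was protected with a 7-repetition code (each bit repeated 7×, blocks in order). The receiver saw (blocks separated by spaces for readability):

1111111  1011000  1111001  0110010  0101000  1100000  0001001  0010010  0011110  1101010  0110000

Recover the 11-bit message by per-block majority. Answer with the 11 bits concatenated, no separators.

10100000110

Block 1 (1111111): 7 ones → 1
Block 2 (1011000): 3 ones → 0
Block 3 (1111001): 5 ones → 1
Block 4 (0110010): 3 ones → 0
Block 5 (0101000): 2 ones → 0
Block 6 (1100000): 2 ones → 0
Block 7 (0001001): 2 ones → 0
Block 8 (0010010): 2 ones → 0
Block 9 (0011110): 4 ones → 1
Block 10 (1101010): 4 ones → 1
Block 11 (0110000): 2 ones → 0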